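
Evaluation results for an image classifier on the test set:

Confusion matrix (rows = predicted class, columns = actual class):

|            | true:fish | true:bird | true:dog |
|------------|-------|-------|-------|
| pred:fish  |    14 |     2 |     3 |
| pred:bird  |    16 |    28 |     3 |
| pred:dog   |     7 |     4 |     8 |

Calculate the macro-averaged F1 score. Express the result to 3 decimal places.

0.559

Per-class F1 score (2·TP/(2·TP+FP+FN)):
  fish: TP=14, FP=2+3=5, FN=16+7=23 → 28/56 = 0.5000
  bird: TP=28, FP=16+3=19, FN=2+4=6 → 56/81 = 0.6914
  dog: TP=8, FP=7+4=11, FN=3+3=6 → 16/33 = 0.4848
Macro-F1 score = mean = (0.5000 + 0.6914 + 0.4848) / 3 = 0.559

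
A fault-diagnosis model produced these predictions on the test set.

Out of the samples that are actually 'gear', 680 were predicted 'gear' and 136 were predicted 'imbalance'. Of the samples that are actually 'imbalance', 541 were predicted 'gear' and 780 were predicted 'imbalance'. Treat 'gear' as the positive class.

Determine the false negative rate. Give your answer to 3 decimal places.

FNR = FN/(FN+TP) = 136/(136+680) = 0.167

0.167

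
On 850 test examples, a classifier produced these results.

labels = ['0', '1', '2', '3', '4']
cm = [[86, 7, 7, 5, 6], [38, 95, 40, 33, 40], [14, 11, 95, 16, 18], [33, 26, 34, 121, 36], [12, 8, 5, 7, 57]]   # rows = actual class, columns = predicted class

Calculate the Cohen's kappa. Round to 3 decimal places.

Observed agreement pₒ = trace/N = 454/850 = 0.5341
Expected agreement pₑ = Σ (rowᵢ·colᵢ)/N² = (111·183 + 246·147 + 154·181 + 250·182 + 89·157)/850² = 0.1991
κ = (pₒ − pₑ)/(1 − pₑ) = (0.5341 − 0.1991)/(1 − 0.1991) = 0.418

0.418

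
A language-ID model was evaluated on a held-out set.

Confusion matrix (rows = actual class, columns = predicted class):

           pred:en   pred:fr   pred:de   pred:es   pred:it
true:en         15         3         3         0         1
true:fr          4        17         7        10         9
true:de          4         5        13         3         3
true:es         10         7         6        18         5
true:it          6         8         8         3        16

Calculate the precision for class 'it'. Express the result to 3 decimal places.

0.471

Treat 'it' as positive and all other classes as negative.
precision = TP/(TP+FP).
it: TP=16, FP=1+9+3+5=18 → 16/34 = 0.4706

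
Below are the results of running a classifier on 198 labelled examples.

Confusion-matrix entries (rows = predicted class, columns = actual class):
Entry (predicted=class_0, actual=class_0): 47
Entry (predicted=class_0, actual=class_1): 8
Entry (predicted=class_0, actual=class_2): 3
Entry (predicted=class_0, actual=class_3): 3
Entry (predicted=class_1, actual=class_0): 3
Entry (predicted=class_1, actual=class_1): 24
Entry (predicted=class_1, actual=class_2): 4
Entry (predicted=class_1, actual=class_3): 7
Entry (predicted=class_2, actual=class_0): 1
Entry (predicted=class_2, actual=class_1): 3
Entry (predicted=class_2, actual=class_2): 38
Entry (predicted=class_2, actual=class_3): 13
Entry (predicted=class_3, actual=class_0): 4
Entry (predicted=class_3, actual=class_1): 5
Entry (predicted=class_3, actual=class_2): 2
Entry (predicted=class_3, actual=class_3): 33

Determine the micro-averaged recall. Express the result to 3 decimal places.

Micro-averaging pools counts across classes: ΣTP=142, ΣFP=56, ΣFN=56.
Micro-recall = TP/(TP+FN) on pooled counts = 0.717 (equals overall accuracy in single-label multiclass).

0.717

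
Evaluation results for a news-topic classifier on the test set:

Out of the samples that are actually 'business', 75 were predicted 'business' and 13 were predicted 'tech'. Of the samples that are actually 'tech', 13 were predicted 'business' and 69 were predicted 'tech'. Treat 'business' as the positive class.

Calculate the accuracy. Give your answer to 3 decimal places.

Accuracy = (TP+TN)/N = (75+69)/170 = 0.847

0.847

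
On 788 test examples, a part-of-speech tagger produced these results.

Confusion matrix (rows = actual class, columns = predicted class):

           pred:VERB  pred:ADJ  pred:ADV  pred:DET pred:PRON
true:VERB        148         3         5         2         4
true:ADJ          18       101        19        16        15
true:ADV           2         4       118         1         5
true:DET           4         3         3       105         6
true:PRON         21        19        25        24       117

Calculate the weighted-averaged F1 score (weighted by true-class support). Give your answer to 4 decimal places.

Per-class F1 score (2·TP/(2·TP+FP+FN)):
  VERB: TP=148, FP=18+2+4+21=45, FN=3+5+2+4=14 → 296/355 = 0.83380
  ADJ: TP=101, FP=3+4+3+19=29, FN=18+19+16+15=68 → 202/299 = 0.67559
  ADV: TP=118, FP=5+19+3+25=52, FN=2+4+1+5=12 → 236/300 = 0.78667
  DET: TP=105, FP=2+16+1+24=43, FN=4+3+3+6=16 → 210/269 = 0.78067
  PRON: TP=117, FP=4+15+5+6=30, FN=21+19+25+24=89 → 234/353 = 0.66289
Weighted-F1 score = Σ (supportᵢ/N)·F1 scoreᵢ with N=788: (162/788)·0.83380 + (169/788)·0.67559 + (130/788)·0.78667 + (121/788)·0.78067 + (206/788)·0.66289 = 0.7393

0.7393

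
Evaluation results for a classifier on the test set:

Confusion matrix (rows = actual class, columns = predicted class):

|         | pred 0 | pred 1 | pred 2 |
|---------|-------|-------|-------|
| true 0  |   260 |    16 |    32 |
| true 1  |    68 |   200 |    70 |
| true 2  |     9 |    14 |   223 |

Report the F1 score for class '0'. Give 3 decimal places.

0.806

Treat '0' as positive and all other classes as negative.
F1 score = 2·TP/(2·TP+FP+FN).
0: TP=260, FP=68+9=77, FN=16+32=48 → 520/645 = 0.8062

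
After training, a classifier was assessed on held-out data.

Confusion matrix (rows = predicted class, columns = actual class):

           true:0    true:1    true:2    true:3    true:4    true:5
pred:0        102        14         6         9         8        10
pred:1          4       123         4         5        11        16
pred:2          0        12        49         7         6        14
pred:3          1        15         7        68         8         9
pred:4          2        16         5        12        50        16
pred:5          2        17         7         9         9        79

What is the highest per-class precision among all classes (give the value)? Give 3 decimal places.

Per-class precision (TP/(TP+FP)):
  0: TP=102, FP=14+6+9+8+10=47 → 102/149 = 0.6846
  1: TP=123, FP=4+4+5+11+16=40 → 123/163 = 0.7546
  2: TP=49, FP=0+12+7+6+14=39 → 49/88 = 0.5568
  3: TP=68, FP=1+15+7+8+9=40 → 68/108 = 0.6296
  4: TP=50, FP=2+16+5+12+16=51 → 50/101 = 0.4950
  5: TP=79, FP=2+17+7+9+9=44 → 79/123 = 0.6423
Highest is class '1' with precision = 0.755.

0.755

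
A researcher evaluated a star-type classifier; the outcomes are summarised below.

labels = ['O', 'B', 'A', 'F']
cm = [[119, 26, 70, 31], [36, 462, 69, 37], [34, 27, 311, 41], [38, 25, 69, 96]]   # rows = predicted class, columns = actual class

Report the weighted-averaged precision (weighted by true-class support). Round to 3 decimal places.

Per-class precision (TP/(TP+FP)):
  O: TP=119, FP=26+70+31=127 → 119/246 = 0.4837
  B: TP=462, FP=36+69+37=142 → 462/604 = 0.7649
  A: TP=311, FP=34+27+41=102 → 311/413 = 0.7530
  F: TP=96, FP=38+25+69=132 → 96/228 = 0.4211
Weighted-precision = Σ (supportᵢ/N)·precisionᵢ with N=1491: (227/1491)·0.4837 + (540/1491)·0.7649 + (519/1491)·0.7530 + (205/1491)·0.4211 = 0.671

0.671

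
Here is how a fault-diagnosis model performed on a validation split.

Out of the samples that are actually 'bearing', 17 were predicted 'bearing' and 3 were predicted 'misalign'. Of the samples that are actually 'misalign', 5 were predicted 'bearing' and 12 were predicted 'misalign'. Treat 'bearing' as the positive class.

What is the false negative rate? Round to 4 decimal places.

0.1500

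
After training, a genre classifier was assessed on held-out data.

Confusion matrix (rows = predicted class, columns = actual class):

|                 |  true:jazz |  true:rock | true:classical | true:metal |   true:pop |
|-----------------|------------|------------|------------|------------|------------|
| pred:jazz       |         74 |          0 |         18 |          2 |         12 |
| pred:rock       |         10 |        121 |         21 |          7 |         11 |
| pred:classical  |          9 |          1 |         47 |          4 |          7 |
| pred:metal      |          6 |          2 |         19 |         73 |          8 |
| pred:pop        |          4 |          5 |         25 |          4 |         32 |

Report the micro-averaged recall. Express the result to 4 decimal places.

0.6648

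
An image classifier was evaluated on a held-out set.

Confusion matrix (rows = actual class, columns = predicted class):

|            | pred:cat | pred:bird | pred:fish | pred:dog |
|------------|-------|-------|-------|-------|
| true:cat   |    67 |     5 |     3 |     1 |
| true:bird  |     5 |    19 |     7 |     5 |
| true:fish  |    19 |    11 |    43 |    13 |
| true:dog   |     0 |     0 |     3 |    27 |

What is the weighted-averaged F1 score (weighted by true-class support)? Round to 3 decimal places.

0.674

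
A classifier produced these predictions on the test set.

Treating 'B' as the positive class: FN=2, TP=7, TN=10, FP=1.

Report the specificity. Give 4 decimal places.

0.9091

Specificity = TN/(TN+FP) = 10/(10+1) = 0.9091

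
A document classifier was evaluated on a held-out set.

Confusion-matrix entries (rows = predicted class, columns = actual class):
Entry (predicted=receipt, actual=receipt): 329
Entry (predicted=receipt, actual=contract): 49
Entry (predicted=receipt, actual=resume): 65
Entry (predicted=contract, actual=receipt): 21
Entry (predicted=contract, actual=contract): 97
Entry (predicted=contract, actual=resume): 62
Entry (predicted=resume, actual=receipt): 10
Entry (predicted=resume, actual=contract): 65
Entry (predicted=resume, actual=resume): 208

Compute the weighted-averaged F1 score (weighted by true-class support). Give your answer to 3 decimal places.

Per-class F1 score (2·TP/(2·TP+FP+FN)):
  receipt: TP=329, FP=49+65=114, FN=21+10=31 → 658/803 = 0.8194
  contract: TP=97, FP=21+62=83, FN=49+65=114 → 194/391 = 0.4962
  resume: TP=208, FP=10+65=75, FN=65+62=127 → 416/618 = 0.6731
Weighted-F1 score = Σ (supportᵢ/N)·F1 scoreᵢ with N=906: (360/906)·0.8194 + (211/906)·0.4962 + (335/906)·0.6731 = 0.690

0.690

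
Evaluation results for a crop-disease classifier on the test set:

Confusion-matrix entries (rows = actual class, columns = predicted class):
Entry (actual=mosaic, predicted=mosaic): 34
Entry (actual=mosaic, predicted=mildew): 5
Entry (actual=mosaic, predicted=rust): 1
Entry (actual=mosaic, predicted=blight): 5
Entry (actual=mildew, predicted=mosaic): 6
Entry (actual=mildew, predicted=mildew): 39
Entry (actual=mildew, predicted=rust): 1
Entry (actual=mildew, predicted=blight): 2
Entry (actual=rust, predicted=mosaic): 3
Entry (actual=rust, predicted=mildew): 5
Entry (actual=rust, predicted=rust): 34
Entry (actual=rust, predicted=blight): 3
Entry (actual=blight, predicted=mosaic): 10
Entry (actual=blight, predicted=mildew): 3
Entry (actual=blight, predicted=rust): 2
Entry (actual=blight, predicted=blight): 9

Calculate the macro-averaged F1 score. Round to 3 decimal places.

0.678

Per-class F1 score (2·TP/(2·TP+FP+FN)):
  mosaic: TP=34, FP=6+3+10=19, FN=5+1+5=11 → 68/98 = 0.6939
  mildew: TP=39, FP=5+5+3=13, FN=6+1+2=9 → 78/100 = 0.7800
  rust: TP=34, FP=1+1+2=4, FN=3+5+3=11 → 68/83 = 0.8193
  blight: TP=9, FP=5+2+3=10, FN=10+3+2=15 → 18/43 = 0.4186
Macro-F1 score = mean = (0.6939 + 0.7800 + 0.8193 + 0.4186) / 4 = 0.678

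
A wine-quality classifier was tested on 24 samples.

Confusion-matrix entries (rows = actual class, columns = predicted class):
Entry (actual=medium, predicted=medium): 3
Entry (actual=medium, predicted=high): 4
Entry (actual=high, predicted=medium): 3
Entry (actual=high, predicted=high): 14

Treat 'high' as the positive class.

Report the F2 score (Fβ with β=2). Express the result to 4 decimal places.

0.8140

Fβ = (1+β²)·TP / ((1+β²)·TP + β²·FN + FP), with β²=4
= 5·14 / (5·14 + 4·3 + 4) = 0.8140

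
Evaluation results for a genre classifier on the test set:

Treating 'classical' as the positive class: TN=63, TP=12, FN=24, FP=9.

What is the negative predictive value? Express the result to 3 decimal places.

0.724

NPV = TN/(TN+FN) = 63/(63+24) = 0.724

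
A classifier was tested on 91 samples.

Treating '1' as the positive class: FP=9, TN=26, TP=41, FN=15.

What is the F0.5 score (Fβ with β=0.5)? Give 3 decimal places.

Fβ = (1+β²)·TP / ((1+β²)·TP + β²·FN + FP), with β²=1/4
= 1.25·41 / (1.25·41 + 0.25·15 + 9) = 0.801

0.801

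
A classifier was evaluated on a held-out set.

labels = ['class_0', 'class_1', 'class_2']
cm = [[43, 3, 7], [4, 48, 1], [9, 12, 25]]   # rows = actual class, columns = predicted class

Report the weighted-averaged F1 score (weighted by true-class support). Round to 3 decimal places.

Per-class F1 score (2·TP/(2·TP+FP+FN)):
  class_0: TP=43, FP=4+9=13, FN=3+7=10 → 86/109 = 0.7890
  class_1: TP=48, FP=3+12=15, FN=4+1=5 → 96/116 = 0.8276
  class_2: TP=25, FP=7+1=8, FN=9+12=21 → 50/79 = 0.6329
Weighted-F1 score = Σ (supportᵢ/N)·F1 scoreᵢ with N=152: (53/152)·0.7890 + (53/152)·0.8276 + (46/152)·0.6329 = 0.755

0.755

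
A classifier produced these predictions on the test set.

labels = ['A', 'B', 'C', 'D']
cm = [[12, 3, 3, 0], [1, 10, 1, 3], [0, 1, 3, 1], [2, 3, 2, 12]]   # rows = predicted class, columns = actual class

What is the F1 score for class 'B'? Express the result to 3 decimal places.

F1 score = 2·TP/(2·TP+FP+FN).
B: TP=10, FP=1+1+3=5, FN=3+1+3=7 → 20/32 = 0.6250

0.625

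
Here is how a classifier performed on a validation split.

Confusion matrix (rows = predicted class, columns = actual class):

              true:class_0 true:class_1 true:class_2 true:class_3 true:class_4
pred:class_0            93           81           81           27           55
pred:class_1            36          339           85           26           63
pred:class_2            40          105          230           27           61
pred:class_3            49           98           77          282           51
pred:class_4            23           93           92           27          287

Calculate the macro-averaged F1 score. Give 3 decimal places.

0.491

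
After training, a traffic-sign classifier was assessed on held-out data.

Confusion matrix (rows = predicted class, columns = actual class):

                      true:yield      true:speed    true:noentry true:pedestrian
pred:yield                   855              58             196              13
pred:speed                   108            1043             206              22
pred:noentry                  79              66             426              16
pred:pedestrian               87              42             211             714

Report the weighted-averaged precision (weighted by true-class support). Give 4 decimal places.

0.7356

Per-class precision (TP/(TP+FP)):
  yield: TP=855, FP=58+196+13=267 → 855/1122 = 0.76203
  speed: TP=1043, FP=108+206+22=336 → 1043/1379 = 0.75635
  noentry: TP=426, FP=79+66+16=161 → 426/587 = 0.72572
  pedestrian: TP=714, FP=87+42+211=340 → 714/1054 = 0.67742
Weighted-precision = Σ (supportᵢ/N)·precisionᵢ with N=4142: (1129/4142)·0.76203 + (1209/4142)·0.75635 + (1039/4142)·0.72572 + (765/4142)·0.67742 = 0.7356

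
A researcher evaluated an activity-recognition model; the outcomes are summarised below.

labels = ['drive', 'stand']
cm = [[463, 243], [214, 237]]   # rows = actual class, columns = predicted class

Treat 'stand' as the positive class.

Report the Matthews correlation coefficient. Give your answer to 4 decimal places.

0.1795

MCC = (TP·TN − FP·FN) / √((TP+FP)(TP+FN)(TN+FP)(TN+FN))
Numerator = 237·463 − 243·214 = 57729
Denominator = √(480·451·706·677) = √103469213760 = 321666.3081
MCC = 57729 / 321666.3081 = 0.1795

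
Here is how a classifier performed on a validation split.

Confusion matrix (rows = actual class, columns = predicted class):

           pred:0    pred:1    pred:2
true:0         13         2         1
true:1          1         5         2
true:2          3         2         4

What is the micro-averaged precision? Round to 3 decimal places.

Micro-averaging pools counts across classes: ΣTP=22, ΣFP=11, ΣFN=11.
Micro-precision = TP/(TP+FP) on pooled counts = 0.667 (equals overall accuracy in single-label multiclass).

0.667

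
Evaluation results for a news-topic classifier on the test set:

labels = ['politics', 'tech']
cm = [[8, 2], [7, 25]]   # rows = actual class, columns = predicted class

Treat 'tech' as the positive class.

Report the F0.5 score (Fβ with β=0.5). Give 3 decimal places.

0.893

Fβ = (1+β²)·TP / ((1+β²)·TP + β²·FN + FP), with β²=1/4
= 1.25·25 / (1.25·25 + 0.25·7 + 2) = 0.893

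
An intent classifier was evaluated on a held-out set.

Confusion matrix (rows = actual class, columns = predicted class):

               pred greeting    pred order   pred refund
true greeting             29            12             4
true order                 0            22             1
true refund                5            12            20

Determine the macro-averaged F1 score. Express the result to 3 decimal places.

0.672

Per-class F1 score (2·TP/(2·TP+FP+FN)):
  greeting: TP=29, FP=0+5=5, FN=12+4=16 → 58/79 = 0.7342
  order: TP=22, FP=12+12=24, FN=0+1=1 → 44/69 = 0.6377
  refund: TP=20, FP=4+1=5, FN=5+12=17 → 40/62 = 0.6452
Macro-F1 score = mean = (0.7342 + 0.6377 + 0.6452) / 3 = 0.672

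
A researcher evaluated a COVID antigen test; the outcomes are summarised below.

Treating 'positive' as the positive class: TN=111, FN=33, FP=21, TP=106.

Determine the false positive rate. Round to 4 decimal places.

0.1591

FPR = FP/(FP+TN) = 21/(21+111) = 0.1591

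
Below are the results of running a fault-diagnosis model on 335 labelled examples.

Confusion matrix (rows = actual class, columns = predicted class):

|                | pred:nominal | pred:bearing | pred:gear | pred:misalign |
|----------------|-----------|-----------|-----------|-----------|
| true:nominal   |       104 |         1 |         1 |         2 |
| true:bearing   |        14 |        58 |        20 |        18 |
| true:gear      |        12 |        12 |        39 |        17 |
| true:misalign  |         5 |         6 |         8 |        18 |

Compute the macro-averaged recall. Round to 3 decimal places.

0.616

Per-class recall (TP/(TP+FN)):
  nominal: TP=104, FN=1+1+2=4 → 104/108 = 0.9630
  bearing: TP=58, FN=14+20+18=52 → 58/110 = 0.5273
  gear: TP=39, FN=12+12+17=41 → 39/80 = 0.4875
  misalign: TP=18, FN=5+6+8=19 → 18/37 = 0.4865
Macro-recall = mean = (0.9630 + 0.5273 + 0.4875 + 0.4865) / 4 = 0.616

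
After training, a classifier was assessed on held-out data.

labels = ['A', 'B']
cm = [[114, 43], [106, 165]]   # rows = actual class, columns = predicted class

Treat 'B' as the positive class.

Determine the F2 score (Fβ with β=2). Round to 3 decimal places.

Fβ = (1+β²)·TP / ((1+β²)·TP + β²·FN + FP), with β²=4
= 5·165 / (5·165 + 4·106 + 43) = 0.639

0.639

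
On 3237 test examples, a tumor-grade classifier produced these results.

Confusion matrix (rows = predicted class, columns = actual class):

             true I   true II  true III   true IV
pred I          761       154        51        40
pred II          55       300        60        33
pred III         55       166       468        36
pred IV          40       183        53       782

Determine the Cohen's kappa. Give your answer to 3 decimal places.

Observed agreement pₒ = trace/N = 2311/3237 = 0.7139
Expected agreement pₑ = Σ (rowᵢ·colᵢ)/N² = (911·1006 + 803·448 + 632·725 + 891·1058)/3237² = 0.2555
κ = (pₒ − pₑ)/(1 − pₑ) = (0.7139 − 0.2555)/(1 − 0.2555) = 0.616

0.616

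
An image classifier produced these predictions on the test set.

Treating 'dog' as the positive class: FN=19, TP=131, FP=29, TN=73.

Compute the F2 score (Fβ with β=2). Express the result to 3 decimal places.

Fβ = (1+β²)·TP / ((1+β²)·TP + β²·FN + FP), with β²=4
= 5·131 / (5·131 + 4·19 + 29) = 0.862

0.862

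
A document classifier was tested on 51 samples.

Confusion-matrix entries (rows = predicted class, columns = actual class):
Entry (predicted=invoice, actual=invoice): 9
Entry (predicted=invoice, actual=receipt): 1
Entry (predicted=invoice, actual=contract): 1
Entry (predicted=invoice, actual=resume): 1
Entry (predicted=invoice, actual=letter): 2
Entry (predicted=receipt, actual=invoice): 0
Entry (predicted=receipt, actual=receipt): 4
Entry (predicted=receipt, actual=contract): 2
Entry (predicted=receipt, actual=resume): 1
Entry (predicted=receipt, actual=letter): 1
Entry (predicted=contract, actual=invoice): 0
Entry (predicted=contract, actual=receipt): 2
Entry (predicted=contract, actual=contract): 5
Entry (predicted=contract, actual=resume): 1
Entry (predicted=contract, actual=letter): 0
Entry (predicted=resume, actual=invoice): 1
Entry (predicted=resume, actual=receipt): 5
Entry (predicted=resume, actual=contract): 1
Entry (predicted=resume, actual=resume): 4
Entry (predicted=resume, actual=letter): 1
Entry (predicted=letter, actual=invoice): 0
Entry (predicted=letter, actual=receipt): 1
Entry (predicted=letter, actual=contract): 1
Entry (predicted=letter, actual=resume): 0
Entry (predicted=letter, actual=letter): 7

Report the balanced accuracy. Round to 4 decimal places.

0.5831

Balanced accuracy = mean of per-class recall.
  invoice: recall = 9/10 = 0.90000
  receipt: recall = 4/13 = 0.30769
  contract: recall = 5/10 = 0.50000
  resume: recall = 4/7 = 0.57143
  letter: recall = 7/11 = 0.63636
Mean = (0.90000 + 0.30769 + 0.50000 + 0.57143 + 0.63636) / 5 = 0.5831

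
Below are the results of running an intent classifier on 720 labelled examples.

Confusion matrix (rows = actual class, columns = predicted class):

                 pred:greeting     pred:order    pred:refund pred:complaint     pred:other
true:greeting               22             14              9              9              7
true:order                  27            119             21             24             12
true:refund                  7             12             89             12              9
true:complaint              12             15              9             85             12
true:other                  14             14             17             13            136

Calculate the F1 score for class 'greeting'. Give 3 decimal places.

0.308

Take TP from the diagonal, FP from the rest of the 'greeting' prediction marginal, FN from the rest of the 'greeting' actual marginal.
F1 score = 2·TP/(2·TP+FP+FN).
greeting: TP=22, FP=27+7+12+14=60, FN=14+9+9+7=39 → 44/143 = 0.3077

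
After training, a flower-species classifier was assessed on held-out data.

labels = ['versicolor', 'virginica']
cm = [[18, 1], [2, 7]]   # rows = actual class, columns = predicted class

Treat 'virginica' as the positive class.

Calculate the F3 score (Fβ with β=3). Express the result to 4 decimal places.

Fβ = (1+β²)·TP / ((1+β²)·TP + β²·FN + FP), with β²=9
= 10·7 / (10·7 + 9·2 + 1) = 0.7865

0.7865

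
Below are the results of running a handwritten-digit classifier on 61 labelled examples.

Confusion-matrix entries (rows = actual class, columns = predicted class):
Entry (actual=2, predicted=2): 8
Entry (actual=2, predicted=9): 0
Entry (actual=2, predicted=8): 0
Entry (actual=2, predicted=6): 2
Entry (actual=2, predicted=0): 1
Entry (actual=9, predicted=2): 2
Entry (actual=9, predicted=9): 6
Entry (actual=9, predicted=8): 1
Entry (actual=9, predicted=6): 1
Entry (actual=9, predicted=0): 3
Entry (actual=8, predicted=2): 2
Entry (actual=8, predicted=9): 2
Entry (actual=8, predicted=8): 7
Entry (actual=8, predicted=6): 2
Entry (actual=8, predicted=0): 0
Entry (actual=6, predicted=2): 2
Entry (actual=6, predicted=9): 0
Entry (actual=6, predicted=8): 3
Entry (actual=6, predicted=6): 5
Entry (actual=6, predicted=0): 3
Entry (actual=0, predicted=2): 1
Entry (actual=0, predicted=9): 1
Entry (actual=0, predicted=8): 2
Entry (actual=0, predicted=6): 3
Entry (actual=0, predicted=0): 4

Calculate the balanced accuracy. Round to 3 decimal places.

Balanced accuracy = mean of per-class recall.
  2: recall = 8/11 = 0.7273
  9: recall = 6/13 = 0.4615
  8: recall = 7/13 = 0.5385
  6: recall = 5/13 = 0.3846
  0: recall = 4/11 = 0.3636
Mean = (0.7273 + 0.4615 + 0.5385 + 0.3846 + 0.3636) / 5 = 0.495

0.495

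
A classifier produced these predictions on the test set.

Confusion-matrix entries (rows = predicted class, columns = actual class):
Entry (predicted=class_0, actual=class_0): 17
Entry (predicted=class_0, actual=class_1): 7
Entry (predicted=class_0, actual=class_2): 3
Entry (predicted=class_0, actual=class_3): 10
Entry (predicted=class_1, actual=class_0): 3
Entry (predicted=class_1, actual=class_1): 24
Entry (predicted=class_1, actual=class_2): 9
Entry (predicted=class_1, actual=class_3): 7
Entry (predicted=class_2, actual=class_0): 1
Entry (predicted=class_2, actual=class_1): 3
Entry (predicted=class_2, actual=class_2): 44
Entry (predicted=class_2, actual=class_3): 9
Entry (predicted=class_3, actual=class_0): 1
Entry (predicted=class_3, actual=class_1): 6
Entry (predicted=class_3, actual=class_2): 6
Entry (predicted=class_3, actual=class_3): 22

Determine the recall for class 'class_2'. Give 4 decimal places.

recall = TP/(TP+FN).
class_2: TP=44, FN=3+9+6=18 → 44/62 = 0.70968

0.7097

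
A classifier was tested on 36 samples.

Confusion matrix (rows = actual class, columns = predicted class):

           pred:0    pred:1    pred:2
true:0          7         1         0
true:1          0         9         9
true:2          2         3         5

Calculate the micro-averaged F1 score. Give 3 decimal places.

0.583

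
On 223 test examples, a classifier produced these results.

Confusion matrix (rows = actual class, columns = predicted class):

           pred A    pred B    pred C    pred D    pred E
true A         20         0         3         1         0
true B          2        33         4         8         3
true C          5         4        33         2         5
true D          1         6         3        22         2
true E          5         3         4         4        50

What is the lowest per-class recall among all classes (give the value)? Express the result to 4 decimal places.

0.6471

Per-class recall (TP/(TP+FN)):
  A: TP=20, FN=0+3+1+0=4 → 20/24 = 0.83333
  B: TP=33, FN=2+4+8+3=17 → 33/50 = 0.66000
  C: TP=33, FN=5+4+2+5=16 → 33/49 = 0.67347
  D: TP=22, FN=1+6+3+2=12 → 22/34 = 0.64706
  E: TP=50, FN=5+3+4+4=16 → 50/66 = 0.75758
Lowest is class 'D' with recall = 0.6471.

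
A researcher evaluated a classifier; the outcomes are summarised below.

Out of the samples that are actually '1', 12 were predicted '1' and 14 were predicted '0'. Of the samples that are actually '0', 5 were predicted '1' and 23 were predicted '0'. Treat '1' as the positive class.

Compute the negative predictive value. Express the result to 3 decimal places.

0.622

NPV = TN/(TN+FN) = 23/(23+14) = 0.622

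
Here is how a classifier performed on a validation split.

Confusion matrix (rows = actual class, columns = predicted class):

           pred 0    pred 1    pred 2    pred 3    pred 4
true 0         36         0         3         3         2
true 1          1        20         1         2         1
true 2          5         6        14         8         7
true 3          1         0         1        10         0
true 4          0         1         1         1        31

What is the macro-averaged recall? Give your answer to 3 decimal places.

0.743

Per-class recall (TP/(TP+FN)):
  0: TP=36, FN=0+3+3+2=8 → 36/44 = 0.8182
  1: TP=20, FN=1+1+2+1=5 → 20/25 = 0.8000
  2: TP=14, FN=5+6+8+7=26 → 14/40 = 0.3500
  3: TP=10, FN=1+0+1+0=2 → 10/12 = 0.8333
  4: TP=31, FN=0+1+1+1=3 → 31/34 = 0.9118
Macro-recall = mean = (0.8182 + 0.8000 + 0.3500 + 0.8333 + 0.9118) / 5 = 0.743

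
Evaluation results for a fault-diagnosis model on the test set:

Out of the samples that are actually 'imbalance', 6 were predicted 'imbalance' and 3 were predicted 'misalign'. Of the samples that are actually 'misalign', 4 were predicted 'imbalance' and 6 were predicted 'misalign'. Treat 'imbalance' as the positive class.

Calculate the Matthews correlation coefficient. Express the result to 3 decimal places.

0.267

MCC = (TP·TN − FP·FN) / √((TP+FP)(TP+FN)(TN+FP)(TN+FN))
Numerator = 6·6 − 4·3 = 24
Denominator = √(10·9·10·9) = √8100 = 90.0000
MCC = 24 / 90.0000 = 0.267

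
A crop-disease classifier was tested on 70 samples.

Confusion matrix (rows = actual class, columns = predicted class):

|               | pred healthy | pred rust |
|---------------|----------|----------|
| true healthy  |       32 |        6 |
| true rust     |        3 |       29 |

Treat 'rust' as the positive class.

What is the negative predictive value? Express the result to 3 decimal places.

NPV = TN/(TN+FN) = 32/(32+3) = 0.914

0.914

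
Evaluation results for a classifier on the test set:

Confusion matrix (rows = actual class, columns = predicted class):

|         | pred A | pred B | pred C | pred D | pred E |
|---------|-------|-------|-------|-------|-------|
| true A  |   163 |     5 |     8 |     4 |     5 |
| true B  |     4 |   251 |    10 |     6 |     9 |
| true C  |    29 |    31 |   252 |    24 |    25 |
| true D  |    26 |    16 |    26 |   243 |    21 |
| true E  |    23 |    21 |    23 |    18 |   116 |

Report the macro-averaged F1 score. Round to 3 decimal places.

Per-class F1 score (2·TP/(2·TP+FP+FN)):
  A: TP=163, FP=4+29+26+23=82, FN=5+8+4+5=22 → 326/430 = 0.7581
  B: TP=251, FP=5+31+16+21=73, FN=4+10+6+9=29 → 502/604 = 0.8311
  C: TP=252, FP=8+10+26+23=67, FN=29+31+24+25=109 → 504/680 = 0.7412
  D: TP=243, FP=4+6+24+18=52, FN=26+16+26+21=89 → 486/627 = 0.7751
  E: TP=116, FP=5+9+25+21=60, FN=23+21+23+18=85 → 232/377 = 0.6154
Macro-F1 score = mean = (0.7581 + 0.8311 + 0.7412 + 0.7751 + 0.6154) / 5 = 0.744

0.744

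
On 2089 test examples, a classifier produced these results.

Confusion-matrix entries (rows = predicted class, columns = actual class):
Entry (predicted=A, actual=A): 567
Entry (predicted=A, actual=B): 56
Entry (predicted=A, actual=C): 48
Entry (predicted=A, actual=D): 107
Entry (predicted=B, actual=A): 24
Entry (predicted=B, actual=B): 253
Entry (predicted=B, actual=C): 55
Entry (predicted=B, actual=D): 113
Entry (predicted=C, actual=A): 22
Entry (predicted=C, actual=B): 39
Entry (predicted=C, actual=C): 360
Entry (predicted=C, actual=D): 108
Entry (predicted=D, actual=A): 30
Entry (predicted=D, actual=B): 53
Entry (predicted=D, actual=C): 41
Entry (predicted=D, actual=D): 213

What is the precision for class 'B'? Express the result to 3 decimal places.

0.569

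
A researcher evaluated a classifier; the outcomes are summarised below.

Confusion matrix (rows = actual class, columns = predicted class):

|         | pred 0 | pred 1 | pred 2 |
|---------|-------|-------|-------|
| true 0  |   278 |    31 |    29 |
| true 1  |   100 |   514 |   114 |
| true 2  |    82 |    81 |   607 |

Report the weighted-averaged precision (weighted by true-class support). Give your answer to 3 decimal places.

Per-class precision (TP/(TP+FP)):
  0: TP=278, FP=100+82=182 → 278/460 = 0.6043
  1: TP=514, FP=31+81=112 → 514/626 = 0.8211
  2: TP=607, FP=29+114=143 → 607/750 = 0.8093
Weighted-precision = Σ (supportᵢ/N)·precisionᵢ with N=1836: (338/1836)·0.6043 + (728/1836)·0.8211 + (770/1836)·0.8093 = 0.776

0.776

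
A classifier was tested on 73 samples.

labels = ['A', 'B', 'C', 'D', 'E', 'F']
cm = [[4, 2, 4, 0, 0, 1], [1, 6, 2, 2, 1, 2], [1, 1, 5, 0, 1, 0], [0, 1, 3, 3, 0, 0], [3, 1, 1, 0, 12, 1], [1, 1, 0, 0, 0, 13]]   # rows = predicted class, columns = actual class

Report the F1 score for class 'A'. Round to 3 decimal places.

F1 score = 2·TP/(2·TP+FP+FN).
A: TP=4, FP=2+4+0+0+1=7, FN=1+1+0+3+1=6 → 8/21 = 0.3810

0.381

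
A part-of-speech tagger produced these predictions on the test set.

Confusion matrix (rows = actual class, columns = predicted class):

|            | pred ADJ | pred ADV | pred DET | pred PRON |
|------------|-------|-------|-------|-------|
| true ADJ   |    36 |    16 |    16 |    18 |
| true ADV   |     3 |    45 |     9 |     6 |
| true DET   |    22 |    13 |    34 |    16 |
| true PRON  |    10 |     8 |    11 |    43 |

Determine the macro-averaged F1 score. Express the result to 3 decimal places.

Per-class F1 score (2·TP/(2·TP+FP+FN)):
  ADJ: TP=36, FP=3+22+10=35, FN=16+16+18=50 → 72/157 = 0.4586
  ADV: TP=45, FP=16+13+8=37, FN=3+9+6=18 → 90/145 = 0.6207
  DET: TP=34, FP=16+9+11=36, FN=22+13+16=51 → 68/155 = 0.4387
  PRON: TP=43, FP=18+6+16=40, FN=10+8+11=29 → 86/155 = 0.5548
Macro-F1 score = mean = (0.4586 + 0.6207 + 0.4387 + 0.5548) / 4 = 0.518

0.518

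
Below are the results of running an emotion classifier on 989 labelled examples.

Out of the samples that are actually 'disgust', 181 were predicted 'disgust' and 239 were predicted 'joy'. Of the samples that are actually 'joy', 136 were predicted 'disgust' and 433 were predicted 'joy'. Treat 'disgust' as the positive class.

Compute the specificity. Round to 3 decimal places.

Specificity = TN/(TN+FP) = 433/(433+136) = 0.761

0.761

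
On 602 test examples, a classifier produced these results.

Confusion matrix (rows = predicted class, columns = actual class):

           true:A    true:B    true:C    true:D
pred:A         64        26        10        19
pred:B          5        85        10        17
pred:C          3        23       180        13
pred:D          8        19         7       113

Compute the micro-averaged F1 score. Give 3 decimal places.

Micro-averaging pools counts across classes: ΣTP=442, ΣFP=160, ΣFN=160.
Micro-F1 score = 2·TP/(2·TP+FP+FN) on pooled counts = 0.734 (equals overall accuracy in single-label multiclass).

0.734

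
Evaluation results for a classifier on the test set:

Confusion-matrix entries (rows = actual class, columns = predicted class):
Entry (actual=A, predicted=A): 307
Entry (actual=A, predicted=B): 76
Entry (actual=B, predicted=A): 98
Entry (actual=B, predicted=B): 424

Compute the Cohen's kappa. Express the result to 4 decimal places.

0.6092

Observed agreement pₒ = trace/N = 731/905 = 0.80773
Expected agreement pₑ = Σ (rowᵢ·colᵢ)/N² = (383·405 + 522·500)/905² = 0.50806
κ = (pₒ − pₑ)/(1 − pₑ) = (0.80773 − 0.50806)/(1 − 0.50806) = 0.6092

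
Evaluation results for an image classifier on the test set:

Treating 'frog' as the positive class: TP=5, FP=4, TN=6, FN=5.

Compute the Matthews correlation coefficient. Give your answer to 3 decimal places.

MCC = (TP·TN − FP·FN) / √((TP+FP)(TP+FN)(TN+FP)(TN+FN))
Numerator = 5·6 − 4·5 = 10
Denominator = √(9·10·10·11) = √9900 = 99.4987
MCC = 10 / 99.4987 = 0.101

0.101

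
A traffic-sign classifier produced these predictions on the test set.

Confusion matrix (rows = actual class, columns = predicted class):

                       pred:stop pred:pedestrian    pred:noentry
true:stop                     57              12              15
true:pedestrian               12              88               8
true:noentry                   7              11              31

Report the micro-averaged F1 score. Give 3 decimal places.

Micro-averaging pools counts across classes: ΣTP=176, ΣFP=65, ΣFN=65.
Micro-F1 score = 2·TP/(2·TP+FP+FN) on pooled counts = 0.730 (equals overall accuracy in single-label multiclass).

0.730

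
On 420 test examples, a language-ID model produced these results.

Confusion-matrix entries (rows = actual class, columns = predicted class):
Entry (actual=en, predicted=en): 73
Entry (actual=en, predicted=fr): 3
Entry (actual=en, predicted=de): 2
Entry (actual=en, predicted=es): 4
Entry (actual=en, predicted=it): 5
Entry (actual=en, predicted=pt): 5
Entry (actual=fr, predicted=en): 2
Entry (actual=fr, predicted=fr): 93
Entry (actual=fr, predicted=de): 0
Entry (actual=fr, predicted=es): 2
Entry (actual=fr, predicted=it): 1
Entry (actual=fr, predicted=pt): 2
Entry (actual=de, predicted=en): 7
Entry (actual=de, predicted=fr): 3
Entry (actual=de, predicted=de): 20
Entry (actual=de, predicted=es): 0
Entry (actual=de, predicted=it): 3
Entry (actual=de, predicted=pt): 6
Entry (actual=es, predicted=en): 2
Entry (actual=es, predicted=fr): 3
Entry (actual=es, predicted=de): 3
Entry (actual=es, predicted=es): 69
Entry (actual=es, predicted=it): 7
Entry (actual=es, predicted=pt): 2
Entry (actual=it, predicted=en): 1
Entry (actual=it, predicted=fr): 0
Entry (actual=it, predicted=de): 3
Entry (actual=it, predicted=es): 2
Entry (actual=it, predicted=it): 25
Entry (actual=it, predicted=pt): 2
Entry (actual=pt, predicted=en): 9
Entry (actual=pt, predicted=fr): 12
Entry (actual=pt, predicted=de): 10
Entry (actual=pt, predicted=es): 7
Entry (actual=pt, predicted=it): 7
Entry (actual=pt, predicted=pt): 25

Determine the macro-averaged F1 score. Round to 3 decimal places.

Per-class F1 score (2·TP/(2·TP+FP+FN)):
  en: TP=73, FP=2+7+2+1+9=21, FN=3+2+4+5+5=19 → 146/186 = 0.7849
  fr: TP=93, FP=3+3+3+0+12=21, FN=2+0+2+1+2=7 → 186/214 = 0.8692
  de: TP=20, FP=2+0+3+3+10=18, FN=7+3+0+3+6=19 → 40/77 = 0.5195
  es: TP=69, FP=4+2+0+2+7=15, FN=2+3+3+7+2=17 → 138/170 = 0.8118
  it: TP=25, FP=5+1+3+7+7=23, FN=1+0+3+2+2=8 → 50/81 = 0.6173
  pt: TP=25, FP=5+2+6+2+2=17, FN=9+12+10+7+7=45 → 50/112 = 0.4464
Macro-F1 score = mean = (0.7849 + 0.8692 + 0.5195 + 0.8118 + 0.6173 + 0.4464) / 6 = 0.675

0.675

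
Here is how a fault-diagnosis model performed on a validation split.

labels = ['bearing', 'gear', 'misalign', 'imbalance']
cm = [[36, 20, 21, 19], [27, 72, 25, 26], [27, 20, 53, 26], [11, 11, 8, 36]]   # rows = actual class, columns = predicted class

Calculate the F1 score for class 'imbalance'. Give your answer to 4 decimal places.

0.4162

One-vs-rest for 'imbalance': TP = diagonal; FP = other classes predicted 'imbalance'; FN = 'imbalance' predicted as other.
F1 score = 2·TP/(2·TP+FP+FN).
imbalance: TP=36, FP=19+26+26=71, FN=11+11+8=30 → 72/173 = 0.41618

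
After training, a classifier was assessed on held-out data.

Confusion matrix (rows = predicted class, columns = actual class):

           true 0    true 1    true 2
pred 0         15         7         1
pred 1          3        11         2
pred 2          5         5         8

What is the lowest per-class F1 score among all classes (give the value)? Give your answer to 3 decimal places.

0.552

Per-class F1 score (2·TP/(2·TP+FP+FN)):
  0: TP=15, FP=7+1=8, FN=3+5=8 → 30/46 = 0.6522
  1: TP=11, FP=3+2=5, FN=7+5=12 → 22/39 = 0.5641
  2: TP=8, FP=5+5=10, FN=1+2=3 → 16/29 = 0.5517
Lowest is class '2' with F1 score = 0.552.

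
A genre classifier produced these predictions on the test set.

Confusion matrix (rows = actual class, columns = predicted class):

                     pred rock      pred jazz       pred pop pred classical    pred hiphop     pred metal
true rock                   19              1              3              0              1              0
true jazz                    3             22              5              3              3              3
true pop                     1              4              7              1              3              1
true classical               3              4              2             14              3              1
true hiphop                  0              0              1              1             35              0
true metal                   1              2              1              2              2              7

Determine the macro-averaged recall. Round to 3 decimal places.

Per-class recall (TP/(TP+FN)):
  rock: TP=19, FN=1+3+0+1+0=5 → 19/24 = 0.7917
  jazz: TP=22, FN=3+5+3+3+3=17 → 22/39 = 0.5641
  pop: TP=7, FN=1+4+1+3+1=10 → 7/17 = 0.4118
  classical: TP=14, FN=3+4+2+3+1=13 → 14/27 = 0.5185
  hiphop: TP=35, FN=0+0+1+1+0=2 → 35/37 = 0.9459
  metal: TP=7, FN=1+2+1+2+2=8 → 7/15 = 0.4667
Macro-recall = mean = (0.7917 + 0.5641 + 0.4118 + 0.5185 + 0.9459 + 0.4667) / 6 = 0.616

0.616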